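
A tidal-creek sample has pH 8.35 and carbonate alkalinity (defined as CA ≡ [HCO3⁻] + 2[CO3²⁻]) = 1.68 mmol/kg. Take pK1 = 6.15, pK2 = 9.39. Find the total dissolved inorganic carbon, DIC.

CA = [HCO3⁻] + 2[CO3²⁻] = (α₁ + 2α₂)·DIC
At pH 8.35: [H⁺]/K1 = 10^-2.20 = 0.0063096, K2/[H⁺] = 10^-1.04 = 0.091201
α₁ = 1/(1 + 0.0063096 + 0.091201) = 1/1.0975 = 0.9112; α₂ = α₁·K2/[H⁺] = 0.08310
α₁ + 2α₂ = 1.0773
DIC = CA / (α₁ + 2α₂) = 1.68 / 1.0773 = 1.56 mmol/kg

DIC = 1.56 mmol/kg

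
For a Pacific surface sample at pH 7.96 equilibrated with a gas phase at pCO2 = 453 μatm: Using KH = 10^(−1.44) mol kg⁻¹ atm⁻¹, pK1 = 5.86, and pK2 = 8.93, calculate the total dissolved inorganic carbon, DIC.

[CO2*] = KH · pCO2 = 10^(−1.44) × 453×10^-6 = 1.645×10^-5 mol/kg
α₀ = 1/(1 + K1/[H⁺] + K1K2/[H⁺]²) = 1/(1 + 10^+2.10 + 10^+1.13) = 0.007123
DIC = [CO2*]/α₀ = 1.645×10^-5 / 0.007123 = 2.31 mmol/kg

DIC = 2.31 mmol/kg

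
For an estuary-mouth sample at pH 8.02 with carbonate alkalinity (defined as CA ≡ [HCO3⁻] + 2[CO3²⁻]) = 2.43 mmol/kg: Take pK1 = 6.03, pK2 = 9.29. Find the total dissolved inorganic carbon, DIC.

DIC = 2.33 mmol/kg

CA = [HCO3⁻] + 2[CO3²⁻] = (α₁ + 2α₂)·DIC
At pH 8.02: [H⁺]/K1 = 10^-1.99 = 0.010233, K2/[H⁺] = 10^-1.27 = 0.053703
α₁ = 1/(1 + 0.010233 + 0.053703) = 1/1.0639 = 0.9399; α₂ = α₁·K2/[H⁺] = 0.05048
α₁ + 2α₂ = 1.0409
DIC = CA / (α₁ + 2α₂) = 2.43 / 1.0409 = 2.33 mmol/kg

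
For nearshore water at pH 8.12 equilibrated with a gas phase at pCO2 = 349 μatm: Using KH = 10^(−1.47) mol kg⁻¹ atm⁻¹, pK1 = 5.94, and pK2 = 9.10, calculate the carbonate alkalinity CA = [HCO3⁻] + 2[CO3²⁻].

CA = 2.16 mmol/kg

[CO2*] = KH · pCO2 = 10^(−1.47) × 349×10^-6 = 1.183×10^-5 mol/kg
α₀ = 1/(1 + K1/[H⁺] + K1K2/[H⁺]²) = 1/(1 + 10^+2.18 + 10^+1.20) = 0.005945
DIC = [CO2*]/α₀ = 1.183×10^-5 / 0.005945 = 1.989 mmol/kg
CA = (α₁ + 2α₂)·DIC = (0.8998 + 2×0.09422) × 1.989 = 2.16 mmol/kg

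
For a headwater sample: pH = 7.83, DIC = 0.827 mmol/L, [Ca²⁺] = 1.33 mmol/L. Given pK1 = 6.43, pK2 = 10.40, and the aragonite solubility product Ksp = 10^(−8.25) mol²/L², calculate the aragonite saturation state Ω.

α₂ = 1 / (1 + [H⁺]/K2 + [H⁺]²/(K1K2)) = 1 / (1 + 10^+2.57 + 10^+1.17)
   = 1 / (1 + 371.54 + 14.791) = 1/387.33 = 0.002582
[CO3²⁻] = α₂ × DIC = 0.002582 × 0.827 = 0.002135 mmol/L = 2.135 μmol/L
Ksp = 10^(−8.25) = 5.623×10^-9
Ω = [Ca²⁺][CO3²⁻]/Ksp = (1.33×10^-3)(2.135×10^-6) / 5.623×10^-9 = 0.505

Ω = 0.505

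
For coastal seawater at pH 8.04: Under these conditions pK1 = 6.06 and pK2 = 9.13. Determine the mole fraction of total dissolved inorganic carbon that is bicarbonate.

α₁ = 0.916

α₁ = 1 / (1 + [H⁺]/K1 + K2/[H⁺]) = 1 / (1 + 10^-1.98 + 10^-1.09)
   = 1 / (1 + 0.010471 + 0.081283) = 1/1.0918 = 0.9160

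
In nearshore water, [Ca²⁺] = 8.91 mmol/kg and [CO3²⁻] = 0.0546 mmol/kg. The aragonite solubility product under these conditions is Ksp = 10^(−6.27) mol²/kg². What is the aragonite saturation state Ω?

Ksp = 10^(−6.27) = 5.370×10^-7
Ω = [Ca²⁺][CO3²⁻]/Ksp = (8.91×10^-3)(0.0546×10^-3) / 5.370×10^-7 = 0.906

Ω = 0.906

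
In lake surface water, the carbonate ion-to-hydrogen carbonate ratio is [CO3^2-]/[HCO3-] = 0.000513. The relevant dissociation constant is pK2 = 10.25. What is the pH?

From K2 = [H⁺][CO3^2-]/[HCO3-]:  pH = pK2 + log₁₀([CO3^2-]/[HCO3-])
log₁₀(0.000513) = -3.290
pH = 10.25 + (-3.290) = 6.96

pH = 6.96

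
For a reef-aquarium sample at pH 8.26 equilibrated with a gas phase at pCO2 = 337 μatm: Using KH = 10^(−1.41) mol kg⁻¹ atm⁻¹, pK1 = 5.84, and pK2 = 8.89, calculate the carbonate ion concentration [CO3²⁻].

[CO2*] = KH · pCO2 = 10^(−1.41) × 337×10^-6 = 1.311×10^-5 mol/kg
α₀ = 1/(1 + K1/[H⁺] + K1K2/[H⁺]²) = 1/(1 + 10^+2.42 + 10^+1.79) = 0.003070
DIC = [CO2*]/α₀ = 1.311×10^-5 / 0.003070 = 4.270 mmol/kg
[CO3²⁻] = α₂·DIC; α₂ = 0.1893, so [CO3²⁻] = 0.1893 × 4.270 = 0.808 mmol/kg

[CO3²⁻] = 0.808 mmol/kg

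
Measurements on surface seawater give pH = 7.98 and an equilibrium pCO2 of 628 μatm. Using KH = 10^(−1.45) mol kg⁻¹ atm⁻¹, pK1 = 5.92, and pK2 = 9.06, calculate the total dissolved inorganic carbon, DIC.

[CO2*] = KH · pCO2 = 10^(−1.45) × 628×10^-6 = 2.228×10^-5 mol/kg
α₀ = 1/(1 + K1/[H⁺] + K1K2/[H⁺]²) = 1/(1 + 10^+2.06 + 10^+0.98) = 0.007977
DIC = [CO2*]/α₀ = 2.228×10^-5 / 0.007977 = 2.79 mmol/kg

DIC = 2.79 mmol/kg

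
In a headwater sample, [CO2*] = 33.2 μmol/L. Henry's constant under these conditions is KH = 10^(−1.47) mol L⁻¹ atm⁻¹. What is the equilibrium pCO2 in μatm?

pCO2 = 980 μatm

KH = 10^(−1.47) = 3.388×10^-2 mol L⁻¹ atm⁻¹
pCO2 = [CO2*]/KH = 33.2×10^-6 / 3.388×10^-2 = 9.80×10^-4 atm = 980 μatm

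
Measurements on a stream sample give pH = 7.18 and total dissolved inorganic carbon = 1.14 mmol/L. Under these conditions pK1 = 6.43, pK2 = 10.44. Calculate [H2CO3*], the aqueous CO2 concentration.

[CO2*] = 0.172 mmol/L

α₀ = 1 / (1 + K1/[H⁺] + K1K2/[H⁺]²) = 1 / (1 + 10^+0.75 + 10^-2.51)
   = 1 / (1 + 5.6234 + 0.0030903) = 1/6.6265 = 0.1509
[CO2*] = α₀ × DIC = 0.1509 × 1.14 = 0.172 mmol/L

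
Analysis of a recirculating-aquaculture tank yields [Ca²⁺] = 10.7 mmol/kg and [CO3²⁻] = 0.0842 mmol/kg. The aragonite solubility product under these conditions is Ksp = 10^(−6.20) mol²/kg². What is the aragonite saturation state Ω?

Ksp = 10^(−6.20) = 6.310×10^-7
Ω = [Ca²⁺][CO3²⁻]/Ksp = (10.7×10^-3)(0.0842×10^-3) / 6.310×10^-7 = 1.43

Ω = 1.43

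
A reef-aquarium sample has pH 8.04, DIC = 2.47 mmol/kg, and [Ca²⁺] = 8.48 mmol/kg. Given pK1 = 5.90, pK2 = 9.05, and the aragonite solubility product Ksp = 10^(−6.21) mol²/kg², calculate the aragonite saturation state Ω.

Ω = 3.00

α₂ = 1 / (1 + [H⁺]/K2 + [H⁺]²/(K1K2)) = 1 / (1 + 10^+1.01 + 10^-1.13)
   = 1 / (1 + 10.233 + 0.074131) = 1/11.307 = 0.08844
[CO3²⁻] = α₂ × DIC = 0.08844 × 2.47 = 0.2184 mmol/kg
Ksp = 10^(−6.21) = 6.166×10^-7
Ω = [Ca²⁺][CO3²⁻]/Ksp = (8.48×10^-3)(2.184×10^-4) / 6.166×10^-7 = 3.00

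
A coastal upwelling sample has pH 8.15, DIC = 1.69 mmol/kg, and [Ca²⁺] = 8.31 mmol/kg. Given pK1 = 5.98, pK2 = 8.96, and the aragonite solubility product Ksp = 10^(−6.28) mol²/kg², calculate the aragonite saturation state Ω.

α₂ = 1 / (1 + [H⁺]/K2 + [H⁺]²/(K1K2)) = 1 / (1 + 10^+0.81 + 10^-1.36)
   = 1 / (1 + 6.4565 + 0.043652) = 1/7.5002 = 0.1333
[CO3²⁻] = α₂ × DIC = 0.1333 × 1.69 = 0.2253 mmol/kg
Ksp = 10^(−6.28) = 5.248×10^-7
Ω = [Ca²⁺][CO3²⁻]/Ksp = (8.31×10^-3)(2.253×10^-4) / 5.248×10^-7 = 3.57

Ω = 3.57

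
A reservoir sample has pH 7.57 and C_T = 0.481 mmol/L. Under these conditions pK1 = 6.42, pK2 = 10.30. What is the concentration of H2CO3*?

α₀ = 1 / (1 + K1/[H⁺] + K1K2/[H⁺]²) = 1 / (1 + 10^+1.15 + 10^-1.58)
   = 1 / (1 + 14.125 + 0.026303) = 1/15.152 = 0.06600
[CO2*] = α₀ × DIC = 0.06600 × 0.481 = 0.0317 mmol/L

[CO2*] = 0.0317 mmol/L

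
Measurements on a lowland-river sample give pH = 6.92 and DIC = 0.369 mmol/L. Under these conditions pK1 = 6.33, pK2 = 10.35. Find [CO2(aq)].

[CO2*] = 0.0754 mmol/L

α₀ = 1 / (1 + K1/[H⁺] + K1K2/[H⁺]²) = 1 / (1 + 10^+0.59 + 10^-2.84)
   = 1 / (1 + 3.8905 + 0.0014454) = 1/4.8919 = 0.2044
[CO2*] = α₀ × DIC = 0.2044 × 0.369 = 0.0754 mmol/L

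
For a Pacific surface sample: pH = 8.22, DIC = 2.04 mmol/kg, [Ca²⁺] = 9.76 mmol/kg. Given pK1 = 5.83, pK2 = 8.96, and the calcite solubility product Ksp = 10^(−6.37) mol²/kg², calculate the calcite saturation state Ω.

Ω = 7.16

α₂ = 1 / (1 + [H⁺]/K2 + [H⁺]²/(K1K2)) = 1 / (1 + 10^+0.74 + 10^-1.65)
   = 1 / (1 + 5.4954 + 0.022387) = 1/6.5178 = 0.1534
[CO3²⁻] = α₂ × DIC = 0.1534 × 2.04 = 0.3130 mmol/kg
Ksp = 10^(−6.37) = 4.266×10^-7
Ω = [Ca²⁺][CO3²⁻]/Ksp = (9.76×10^-3)(3.130×10^-4) / 4.266×10^-7 = 7.16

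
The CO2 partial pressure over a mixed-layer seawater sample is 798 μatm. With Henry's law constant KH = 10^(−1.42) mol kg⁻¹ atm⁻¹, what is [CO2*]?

[CO2*] = 30.3 μmol/kg

KH = 10^(−1.42) = 3.802×10^-2 mol kg⁻¹ atm⁻¹
[CO2*] = KH · pCO2 = 3.802×10^-2 × 798×10^-6 atm = 3.03×10^-5 mol/kg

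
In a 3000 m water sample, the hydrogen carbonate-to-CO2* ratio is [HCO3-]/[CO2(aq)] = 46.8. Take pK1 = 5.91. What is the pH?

pH = 7.58

From K1 = [H⁺][HCO3-]/[CO2(aq)]:  pH = pK1 + log₁₀([HCO3-]/[CO2(aq)])
log₁₀(46.8) = +1.670
pH = 5.91 + (+1.670) = 7.58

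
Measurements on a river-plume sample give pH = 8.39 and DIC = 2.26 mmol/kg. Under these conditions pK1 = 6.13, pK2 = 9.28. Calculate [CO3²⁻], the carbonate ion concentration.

[CO3²⁻] = 0.257 mmol/kg

α₂ = 1 / (1 + [H⁺]/K2 + [H⁺]²/(K1K2)) = 1 / (1 + 10^+0.89 + 10^-1.37)
   = 1 / (1 + 7.7625 + 0.042658) = 1/8.8051 = 0.1136
[CO3²⁻] = α₂ × DIC = 0.1136 × 2.26 = 0.257 mmol/kg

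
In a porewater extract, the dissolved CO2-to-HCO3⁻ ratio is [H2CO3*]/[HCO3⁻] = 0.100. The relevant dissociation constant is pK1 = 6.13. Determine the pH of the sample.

From K1 = [H⁺][HCO3⁻]/[H2CO3*]:  pH = pK1 − log₁₀([H2CO3*]/[HCO3⁻])
log₁₀(0.100) = -1.000
pH = 6.13 − (-1.000) = 7.13

pH = 7.13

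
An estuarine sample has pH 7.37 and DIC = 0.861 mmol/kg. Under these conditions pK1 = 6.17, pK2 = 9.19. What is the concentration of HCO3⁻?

α₁ = 1 / (1 + [H⁺]/K1 + K2/[H⁺]) = 1 / (1 + 10^-1.20 + 10^-1.82)
   = 1 / (1 + 0.063096 + 0.015136) = 1/1.0782 = 0.9274
[HCO3⁻] = α₁ × DIC = 0.9274 × 0.861 = 0.799 mmol/kg

[HCO3⁻] = 0.799 mmol/kg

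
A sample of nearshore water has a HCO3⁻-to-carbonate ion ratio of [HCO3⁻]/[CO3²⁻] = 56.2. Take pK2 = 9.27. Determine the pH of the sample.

pH = 7.52

From K2 = [H⁺][CO3²⁻]/[HCO3⁻]:  pH = pK2 − log₁₀([HCO3⁻]/[CO3²⁻])
log₁₀(56.2) = +1.750
pH = 9.27 − (+1.750) = 7.52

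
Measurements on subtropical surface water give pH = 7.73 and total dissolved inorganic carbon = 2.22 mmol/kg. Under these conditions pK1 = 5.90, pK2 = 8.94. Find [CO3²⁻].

α₂ = 1 / (1 + [H⁺]/K2 + [H⁺]²/(K1K2)) = 1 / (1 + 10^+1.21 + 10^-0.62)
   = 1 / (1 + 16.218 + 0.23988) = 1/17.458 = 0.05728
[CO3²⁻] = α₂ × DIC = 0.05728 × 2.22 = 0.127 mmol/kg

[CO3²⁻] = 0.127 mmol/kg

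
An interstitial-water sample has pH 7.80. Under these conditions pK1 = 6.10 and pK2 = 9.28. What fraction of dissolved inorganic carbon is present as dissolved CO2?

α₀ = 0.0189

α₀ = 1 / (1 + K1/[H⁺] + K1K2/[H⁺]²) = 1 / (1 + 10^+1.70 + 10^+0.22)
   = 1 / (1 + 50.119 + 1.6596) = 1/52.778 = 0.01895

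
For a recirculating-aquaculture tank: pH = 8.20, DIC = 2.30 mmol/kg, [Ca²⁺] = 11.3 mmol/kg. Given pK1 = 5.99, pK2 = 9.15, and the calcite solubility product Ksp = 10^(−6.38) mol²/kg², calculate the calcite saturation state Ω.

Ω = 6.25

α₂ = 1 / (1 + [H⁺]/K2 + [H⁺]²/(K1K2)) = 1 / (1 + 10^+0.95 + 10^-1.26)
   = 1 / (1 + 8.9125 + 0.054954) = 1/9.9675 = 0.1003
[CO3²⁻] = α₂ × DIC = 0.1003 × 2.30 = 0.2308 mmol/kg
Ksp = 10^(−6.38) = 4.169×10^-7
Ω = [Ca²⁺][CO3²⁻]/Ksp = (11.3×10^-3)(2.308×10^-4) / 4.169×10^-7 = 6.25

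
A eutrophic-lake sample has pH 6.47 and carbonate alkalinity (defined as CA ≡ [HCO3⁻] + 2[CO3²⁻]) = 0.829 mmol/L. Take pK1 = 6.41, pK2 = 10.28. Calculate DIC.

DIC = 1.55 mmol/L

CA = [HCO3⁻] + 2[CO3²⁻] = (α₁ + 2α₂)·DIC
At pH 6.47: [H⁺]/K1 = 10^-0.06 = 0.87096, K2/[H⁺] = 10^-3.81 = 0.00015488
α₁ = 1/(1 + 0.87096 + 0.00015488) = 1/1.8711 = 0.5344; α₂ = α₁·K2/[H⁺] = 8.277×10^-5
α₁ + 2α₂ = 0.5346
DIC = CA / (α₁ + 2α₂) = 0.829 / 0.5346 = 1.55 mmol/L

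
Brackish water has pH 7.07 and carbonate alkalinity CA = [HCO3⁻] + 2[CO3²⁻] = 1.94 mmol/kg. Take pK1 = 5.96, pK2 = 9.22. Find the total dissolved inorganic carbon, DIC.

CA = [HCO3⁻] + 2[CO3²⁻] = (α₁ + 2α₂)·DIC
At pH 7.07: [H⁺]/K1 = 10^-1.11 = 0.077625, K2/[H⁺] = 10^-2.15 = 0.0070795
α₁ = 1/(1 + 0.077625 + 0.0070795) = 1/1.0847 = 0.9219; α₂ = α₁·K2/[H⁺] = 0.006527
α₁ + 2α₂ = 0.9350
DIC = CA / (α₁ + 2α₂) = 1.94 / 0.9350 = 2.07 mmol/kg

DIC = 2.07 mmol/kg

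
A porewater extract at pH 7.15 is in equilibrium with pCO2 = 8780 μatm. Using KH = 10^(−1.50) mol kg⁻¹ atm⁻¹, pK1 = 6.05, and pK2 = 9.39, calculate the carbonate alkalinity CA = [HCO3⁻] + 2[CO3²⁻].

[CO2*] = KH · pCO2 = 10^(−1.50) × 8780×10^-6 = 2.776×10^-4 mol/kg
α₀ = 1/(1 + K1/[H⁺] + K1K2/[H⁺]²) = 1/(1 + 10^+1.10 + 10^-1.14) = 0.07320
DIC = [CO2*]/α₀ = 2.776×10^-4 / 0.07320 = 3.793 mmol/kg
CA = (α₁ + 2α₂)·DIC = (0.9215 + 2×0.005303) × 3.793 = 3.54 mmol/kg

CA = 3.54 mmol/kg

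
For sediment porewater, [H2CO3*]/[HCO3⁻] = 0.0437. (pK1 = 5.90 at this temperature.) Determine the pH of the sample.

From K1 = [H⁺][HCO3⁻]/[H2CO3*]:  pH = pK1 − log₁₀([H2CO3*]/[HCO3⁻])
log₁₀(0.0437) = -1.360
pH = 5.90 − (-1.360) = 7.26

pH = 7.26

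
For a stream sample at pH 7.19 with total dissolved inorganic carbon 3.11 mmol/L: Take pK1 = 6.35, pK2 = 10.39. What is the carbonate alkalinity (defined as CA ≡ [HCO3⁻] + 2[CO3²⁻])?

CA = 2.72 mmol/L

CA = [HCO3⁻] + 2[CO3²⁻] = (α₁ + 2α₂)·DIC
At pH 7.19: [H⁺]/K1 = 10^-0.84 = 0.14454, K2/[H⁺] = 10^-3.20 = 0.00063096
α₁ = 1/(1 + 0.14454 + 0.00063096) = 1/1.1452 = 0.8732; α₂ = α₁·K2/[H⁺] = 0.0005510
α₁ + 2α₂ = 0.8743
CA = 0.8743 × 3.11 = 2.72 mmol/L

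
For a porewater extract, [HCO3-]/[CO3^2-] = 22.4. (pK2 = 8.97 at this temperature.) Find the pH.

pH = 7.62

From K2 = [H⁺][CO3^2-]/[HCO3-]:  pH = pK2 − log₁₀([HCO3-]/[CO3^2-])
log₁₀(22.4) = +1.350
pH = 8.97 − (+1.350) = 7.62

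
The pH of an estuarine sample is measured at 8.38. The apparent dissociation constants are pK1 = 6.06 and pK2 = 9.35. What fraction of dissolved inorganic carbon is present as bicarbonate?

α₁ = 1 / (1 + [H⁺]/K1 + K2/[H⁺]) = 1 / (1 + 10^-2.32 + 10^-0.97)
   = 1 / (1 + 0.0047863 + 0.10715) = 1/1.1119 = 0.8993

α₁ = 0.899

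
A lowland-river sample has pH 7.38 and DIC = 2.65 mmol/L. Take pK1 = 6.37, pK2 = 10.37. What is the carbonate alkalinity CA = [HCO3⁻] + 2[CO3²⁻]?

CA = 2.42 mmol/L

CA = [HCO3⁻] + 2[CO3²⁻] = (α₁ + 2α₂)·DIC
At pH 7.38: [H⁺]/K1 = 10^-1.01 = 0.097724, K2/[H⁺] = 10^-2.99 = 0.0010233
α₁ = 1/(1 + 0.097724 + 0.0010233) = 1/1.0987 = 0.9101; α₂ = α₁·K2/[H⁺] = 0.0009313
α₁ + 2α₂ = 0.9120
CA = 0.9120 × 2.65 = 2.42 mmol/L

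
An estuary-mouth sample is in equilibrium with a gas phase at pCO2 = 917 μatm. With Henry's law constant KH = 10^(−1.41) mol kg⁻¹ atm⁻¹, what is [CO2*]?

KH = 10^(−1.41) = 3.890×10^-2 mol kg⁻¹ atm⁻¹
[CO2*] = KH · pCO2 = 3.890×10^-2 × 917×10^-6 atm = 3.57×10^-5 mol/kg

[CO2*] = 35.7 μmol/kg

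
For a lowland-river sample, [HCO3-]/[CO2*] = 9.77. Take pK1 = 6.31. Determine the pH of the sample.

From K1 = [H⁺][HCO3-]/[CO2*]:  pH = pK1 + log₁₀([HCO3-]/[CO2*])
log₁₀(9.77) = +0.990
pH = 6.31 + (+0.990) = 7.30

pH = 7.30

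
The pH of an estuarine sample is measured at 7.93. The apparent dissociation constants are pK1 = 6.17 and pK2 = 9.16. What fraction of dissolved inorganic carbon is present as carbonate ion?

α₂ = 0.0547

α₂ = 1 / (1 + [H⁺]/K2 + [H⁺]²/(K1K2)) = 1 / (1 + 10^+1.23 + 10^-0.53)
   = 1 / (1 + 16.982 + 0.29512) = 1/18.278 = 0.05471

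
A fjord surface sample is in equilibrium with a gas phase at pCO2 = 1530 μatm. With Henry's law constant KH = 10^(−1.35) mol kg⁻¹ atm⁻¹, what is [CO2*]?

[CO2*] = 68.3 μmol/kg

KH = 10^(−1.35) = 4.467×10^-2 mol kg⁻¹ atm⁻¹
[CO2*] = KH · pCO2 = 4.467×10^-2 × 1530×10^-6 atm = 6.83×10^-5 mol/kg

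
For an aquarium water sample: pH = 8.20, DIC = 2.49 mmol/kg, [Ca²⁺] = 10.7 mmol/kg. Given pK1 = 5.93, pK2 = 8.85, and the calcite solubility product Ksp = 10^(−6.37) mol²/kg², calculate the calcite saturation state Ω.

α₂ = 1 / (1 + [H⁺]/K2 + [H⁺]²/(K1K2)) = 1 / (1 + 10^+0.65 + 10^-1.62)
   = 1 / (1 + 4.4668 + 0.023988) = 1/5.4908 = 0.1821
[CO3²⁻] = α₂ × DIC = 0.1821 × 2.49 = 0.4535 mmol/kg
Ksp = 10^(−6.37) = 4.266×10^-7
Ω = [Ca²⁺][CO3²⁻]/Ksp = (10.7×10^-3)(4.535×10^-4) / 4.266×10^-7 = 11.4

Ω = 11.4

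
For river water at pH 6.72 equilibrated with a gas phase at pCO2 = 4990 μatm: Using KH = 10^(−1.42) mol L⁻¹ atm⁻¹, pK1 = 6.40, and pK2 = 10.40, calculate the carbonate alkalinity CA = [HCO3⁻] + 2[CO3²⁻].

[CO2*] = KH · pCO2 = 10^(−1.42) × 4990×10^-6 = 1.897×10^-4 mol/L
α₀ = 1/(1 + K1/[H⁺] + K1K2/[H⁺]²) = 1/(1 + 10^+0.32 + 10^-3.36) = 0.3237
DIC = [CO2*]/α₀ = 1.897×10^-4 / 0.3237 = 0.5862 mmol/L
CA = (α₁ + 2α₂)·DIC = (0.6762 + 2×0.0001413) × 0.5862 = 0.397 mmol/L

CA = 0.397 mmol/L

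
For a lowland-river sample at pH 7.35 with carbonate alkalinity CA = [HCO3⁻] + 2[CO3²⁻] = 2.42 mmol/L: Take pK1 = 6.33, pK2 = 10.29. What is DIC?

DIC = 2.65 mmol/L

CA = [HCO3⁻] + 2[CO3²⁻] = (α₁ + 2α₂)·DIC
At pH 7.35: [H⁺]/K1 = 10^-1.02 = 0.095499, K2/[H⁺] = 10^-2.94 = 0.0011482
α₁ = 1/(1 + 0.095499 + 0.0011482) = 1/1.0966 = 0.9119; α₂ = α₁·K2/[H⁺] = 0.001047
α₁ + 2α₂ = 0.9140
DIC = CA / (α₁ + 2α₂) = 2.42 / 0.9140 = 2.65 mmol/L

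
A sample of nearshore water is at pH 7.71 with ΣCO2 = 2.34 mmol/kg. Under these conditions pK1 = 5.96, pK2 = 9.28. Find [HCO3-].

α₁ = 1 / (1 + [H⁺]/K1 + K2/[H⁺]) = 1 / (1 + 10^-1.75 + 10^-1.57)
   = 1 / (1 + 0.017783 + 0.026915) = 1/1.0447 = 0.9572
[HCO3⁻] = α₁ × DIC = 0.9572 × 2.34 = 2.24 mmol/kg

[HCO3⁻] = 2.24 mmol/kg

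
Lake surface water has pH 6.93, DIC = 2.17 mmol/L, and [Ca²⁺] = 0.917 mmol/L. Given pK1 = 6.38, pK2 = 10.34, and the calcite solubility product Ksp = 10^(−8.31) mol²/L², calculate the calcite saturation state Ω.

Ω = 0.123

α₂ = 1 / (1 + [H⁺]/K2 + [H⁺]²/(K1K2)) = 1 / (1 + 10^+3.41 + 10^+2.86)
   = 1 / (1 + 2570.4 + 724.44) = 1/3295.8 = 0.0003034
[CO3²⁻] = α₂ × DIC = 0.0003034 × 2.17 = 0.0006584 mmol/L = 0.6584 μmol/L
Ksp = 10^(−8.31) = 4.898×10^-9
Ω = [Ca²⁺][CO3²⁻]/Ksp = (0.917×10^-3)(6.584×10^-7) / 4.898×10^-9 = 0.123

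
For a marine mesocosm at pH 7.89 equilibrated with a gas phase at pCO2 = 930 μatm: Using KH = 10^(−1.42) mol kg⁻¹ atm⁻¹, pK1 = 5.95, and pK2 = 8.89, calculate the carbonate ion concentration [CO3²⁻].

[CO2*] = KH · pCO2 = 10^(−1.42) × 930×10^-6 = 3.536×10^-5 mol/kg
α₀ = 1/(1 + K1/[H⁺] + K1K2/[H⁺]²) = 1/(1 + 10^+1.94 + 10^+0.94) = 0.01033
DIC = [CO2*]/α₀ = 3.536×10^-5 / 0.01033 = 3.423 mmol/kg
[CO3²⁻] = α₂·DIC; α₂ = 0.08997, so [CO3²⁻] = 0.08997 × 3.423 = 0.308 mmol/kg

[CO3²⁻] = 0.308 mmol/kg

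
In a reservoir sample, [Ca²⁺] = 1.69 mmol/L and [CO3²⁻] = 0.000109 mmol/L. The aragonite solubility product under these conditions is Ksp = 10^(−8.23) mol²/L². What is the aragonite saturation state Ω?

Ksp = 10^(−8.23) = 5.888×10^-9
Ω = [Ca²⁺][CO3²⁻]/Ksp = (1.69×10^-3)(0.000109×10^-3) / 5.888×10^-9 = 0.0313

Ω = 0.0313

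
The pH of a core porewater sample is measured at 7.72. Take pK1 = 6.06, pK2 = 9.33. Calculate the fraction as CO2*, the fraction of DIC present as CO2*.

α₀ = 1 / (1 + K1/[H⁺] + K1K2/[H⁺]²) = 1 / (1 + 10^+1.66 + 10^+0.05)
   = 1 / (1 + 45.709 + 1.1220) = 1/47.831 = 0.02091

α₀ = 0.0209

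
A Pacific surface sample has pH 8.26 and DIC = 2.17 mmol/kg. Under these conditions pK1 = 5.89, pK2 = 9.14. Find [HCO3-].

[HCO3⁻] = 1.91 mmol/kg

α₁ = 1 / (1 + [H⁺]/K1 + K2/[H⁺]) = 1 / (1 + 10^-2.37 + 10^-0.88)
   = 1 / (1 + 0.0042658 + 0.13183) = 1/1.1361 = 0.8802
[HCO3⁻] = α₁ × DIC = 0.8802 × 2.17 = 1.91 mmol/kg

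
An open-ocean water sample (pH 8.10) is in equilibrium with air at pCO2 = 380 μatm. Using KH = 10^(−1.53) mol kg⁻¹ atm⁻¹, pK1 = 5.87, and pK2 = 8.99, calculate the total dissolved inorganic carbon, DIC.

DIC = 2.16 mmol/kg

[CO2*] = KH · pCO2 = 10^(−1.53) × 380×10^-6 = 1.121×10^-5 mol/kg
α₀ = 1/(1 + K1/[H⁺] + K1K2/[H⁺]²) = 1/(1 + 10^+2.23 + 10^+1.34) = 0.005189
DIC = [CO2*]/α₀ = 1.121×10^-5 / 0.005189 = 2.16 mmol/kg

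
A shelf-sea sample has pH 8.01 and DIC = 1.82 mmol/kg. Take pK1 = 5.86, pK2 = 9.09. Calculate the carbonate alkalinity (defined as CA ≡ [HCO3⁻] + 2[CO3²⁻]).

CA = [HCO3⁻] + 2[CO3²⁻] = (α₁ + 2α₂)·DIC
At pH 8.01: [H⁺]/K1 = 10^-2.15 = 0.0070795, K2/[H⁺] = 10^-1.08 = 0.083176
α₁ = 1/(1 + 0.0070795 + 0.083176) = 1/1.0903 = 0.9172; α₂ = α₁·K2/[H⁺] = 0.07629
α₁ + 2α₂ = 1.0698
CA = 1.0698 × 1.82 = 1.95 mmol/kg

CA = 1.95 mmol/kg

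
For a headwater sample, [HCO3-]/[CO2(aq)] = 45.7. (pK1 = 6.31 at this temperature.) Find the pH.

pH = 7.97

From K1 = [H⁺][HCO3-]/[CO2(aq)]:  pH = pK1 + log₁₀([HCO3-]/[CO2(aq)])
log₁₀(45.7) = +1.660
pH = 6.31 + (+1.660) = 7.97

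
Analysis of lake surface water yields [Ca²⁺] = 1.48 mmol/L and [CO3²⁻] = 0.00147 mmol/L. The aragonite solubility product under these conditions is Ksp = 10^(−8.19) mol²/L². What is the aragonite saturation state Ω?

Ω = 0.337

Ksp = 10^(−8.19) = 6.457×10^-9
Ω = [Ca²⁺][CO3²⁻]/Ksp = (1.48×10^-3)(0.00147×10^-3) / 6.457×10^-9 = 0.337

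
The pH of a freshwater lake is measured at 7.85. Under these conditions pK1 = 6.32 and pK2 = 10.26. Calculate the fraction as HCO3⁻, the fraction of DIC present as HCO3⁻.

α₁ = 1 / (1 + [H⁺]/K1 + K2/[H⁺]) = 1 / (1 + 10^-1.53 + 10^-2.41)
   = 1 / (1 + 0.029512 + 0.0038905) = 1/1.0334 = 0.9677

α₁ = 0.968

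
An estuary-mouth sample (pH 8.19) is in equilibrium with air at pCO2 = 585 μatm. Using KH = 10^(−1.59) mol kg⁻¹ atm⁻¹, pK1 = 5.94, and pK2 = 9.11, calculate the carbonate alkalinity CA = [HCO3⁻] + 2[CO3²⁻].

[CO2*] = KH · pCO2 = 10^(−1.59) × 585×10^-6 = 1.504×10^-5 mol/kg
α₀ = 1/(1 + K1/[H⁺] + K1K2/[H⁺]²) = 1/(1 + 10^+2.25 + 10^+1.33) = 0.004995
DIC = [CO2*]/α₀ = 1.504×10^-5 / 0.004995 = 3.010 mmol/kg
CA = (α₁ + 2α₂)·DIC = (0.8882 + 2×0.1068) × 3.010 = 3.32 mmol/kg

CA = 3.32 mmol/kg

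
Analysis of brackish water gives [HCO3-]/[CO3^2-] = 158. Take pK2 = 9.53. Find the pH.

pH = 7.33

From K2 = [H⁺][CO3^2-]/[HCO3-]:  pH = pK2 − log₁₀([HCO3-]/[CO3^2-])
log₁₀(158) = +2.199
pH = 9.53 − (+2.199) = 7.33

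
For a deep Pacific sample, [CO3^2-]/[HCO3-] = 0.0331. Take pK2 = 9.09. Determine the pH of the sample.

From K2 = [H⁺][CO3^2-]/[HCO3-]:  pH = pK2 + log₁₀([CO3^2-]/[HCO3-])
log₁₀(0.0331) = -1.480
pH = 9.09 + (-1.480) = 7.61

pH = 7.61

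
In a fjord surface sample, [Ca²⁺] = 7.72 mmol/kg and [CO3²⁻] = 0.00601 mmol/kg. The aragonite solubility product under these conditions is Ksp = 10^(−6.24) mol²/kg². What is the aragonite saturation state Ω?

Ω = 0.0806

Ksp = 10^(−6.24) = 5.754×10^-7
Ω = [Ca²⁺][CO3²⁻]/Ksp = (7.72×10^-3)(0.00601×10^-3) / 5.754×10^-7 = 0.0806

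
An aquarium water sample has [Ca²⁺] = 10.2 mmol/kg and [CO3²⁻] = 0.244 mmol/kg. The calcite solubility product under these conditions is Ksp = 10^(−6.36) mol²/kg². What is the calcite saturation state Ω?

Ω = 5.70

Ksp = 10^(−6.36) = 4.365×10^-7
Ω = [Ca²⁺][CO3²⁻]/Ksp = (10.2×10^-3)(0.244×10^-3) / 4.365×10^-7 = 5.70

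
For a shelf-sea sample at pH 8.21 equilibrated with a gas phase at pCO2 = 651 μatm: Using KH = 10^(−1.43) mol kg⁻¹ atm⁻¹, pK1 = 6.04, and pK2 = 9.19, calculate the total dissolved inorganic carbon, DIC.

[CO2*] = KH · pCO2 = 10^(−1.43) × 651×10^-6 = 2.419×10^-5 mol/kg
α₀ = 1/(1 + K1/[H⁺] + K1K2/[H⁺]²) = 1/(1 + 10^+2.17 + 10^+1.19) = 0.006083
DIC = [CO2*]/α₀ = 2.419×10^-5 / 0.006083 = 3.98 mmol/kg

DIC = 3.98 mmol/kg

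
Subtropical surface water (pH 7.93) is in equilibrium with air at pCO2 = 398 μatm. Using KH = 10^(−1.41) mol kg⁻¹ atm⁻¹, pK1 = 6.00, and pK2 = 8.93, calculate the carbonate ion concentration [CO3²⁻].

[CO2*] = KH · pCO2 = 10^(−1.41) × 398×10^-6 = 1.548×10^-5 mol/kg
α₀ = 1/(1 + K1/[H⁺] + K1K2/[H⁺]²) = 1/(1 + 10^+1.93 + 10^+0.93) = 0.01057
DIC = [CO2*]/α₀ = 1.548×10^-5 / 0.01057 = 1.465 mmol/kg
[CO3²⁻] = α₂·DIC; α₂ = 0.08995, so [CO3²⁻] = 0.08995 × 1.465 = 0.132 mmol/kg

[CO3²⁻] = 0.132 mmol/kg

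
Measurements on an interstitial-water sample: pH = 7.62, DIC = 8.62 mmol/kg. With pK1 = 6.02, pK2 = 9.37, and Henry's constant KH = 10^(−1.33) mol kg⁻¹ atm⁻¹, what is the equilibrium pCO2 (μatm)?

pCO2 = 4440 μatm

α₀ = 1 / (1 + K1/[H⁺] + K1K2/[H⁺]²) = 1 / (1 + 10^+1.60 + 10^-0.15)
   = 1 / (1 + 39.811 + 0.70795) = 1/41.519 = 0.02409
[CO2*] = α₀ × DIC = 0.02409 × 8.62 = 0.2076 mmol/kg
pCO2 = [CO2*]/KH = 2.076×10^-4 / 4.677×10^-2 = 4440 μatm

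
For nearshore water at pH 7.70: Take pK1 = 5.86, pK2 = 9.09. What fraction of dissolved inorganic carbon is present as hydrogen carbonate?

α₁ = 0.948

α₁ = 1 / (1 + [H⁺]/K1 + K2/[H⁺]) = 1 / (1 + 10^-1.84 + 10^-1.39)
   = 1 / (1 + 0.014454 + 0.040738) = 1/1.0552 = 0.9477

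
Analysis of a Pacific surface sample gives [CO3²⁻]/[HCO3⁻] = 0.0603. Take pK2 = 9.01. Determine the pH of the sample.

From K2 = [H⁺][CO3²⁻]/[HCO3⁻]:  pH = pK2 + log₁₀([CO3²⁻]/[HCO3⁻])
log₁₀(0.0603) = -1.220
pH = 9.01 + (-1.220) = 7.79

pH = 7.79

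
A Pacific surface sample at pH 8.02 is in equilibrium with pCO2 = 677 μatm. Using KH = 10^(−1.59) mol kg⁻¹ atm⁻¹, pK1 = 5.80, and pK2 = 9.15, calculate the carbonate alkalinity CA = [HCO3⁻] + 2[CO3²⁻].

[CO2*] = KH · pCO2 = 10^(−1.59) × 677×10^-6 = 1.740×10^-5 mol/kg
α₀ = 1/(1 + K1/[H⁺] + K1K2/[H⁺]²) = 1/(1 + 10^+2.22 + 10^+1.09) = 0.005578
DIC = [CO2*]/α₀ = 1.740×10^-5 / 0.005578 = 3.119 mmol/kg
CA = (α₁ + 2α₂)·DIC = (0.9258 + 2×0.06863) × 3.119 = 3.32 mmol/kg

CA = 3.32 mmol/kg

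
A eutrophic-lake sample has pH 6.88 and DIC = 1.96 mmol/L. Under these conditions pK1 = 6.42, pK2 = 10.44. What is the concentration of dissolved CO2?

[CO2*] = 0.505 mmol/L

α₀ = 1 / (1 + K1/[H⁺] + K1K2/[H⁺]²) = 1 / (1 + 10^+0.46 + 10^-3.10)
   = 1 / (1 + 2.8840 + 0.00079433) = 1/3.8848 = 0.2574
[CO2*] = α₀ × DIC = 0.2574 × 1.96 = 0.505 mmol/L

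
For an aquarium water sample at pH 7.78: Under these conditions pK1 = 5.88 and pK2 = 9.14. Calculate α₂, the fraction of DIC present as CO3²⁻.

α₂ = 0.0413

α₂ = 1 / (1 + [H⁺]/K2 + [H⁺]²/(K1K2)) = 1 / (1 + 10^+1.36 + 10^-0.54)
   = 1 / (1 + 22.909 + 0.28840) = 1/24.197 = 0.04133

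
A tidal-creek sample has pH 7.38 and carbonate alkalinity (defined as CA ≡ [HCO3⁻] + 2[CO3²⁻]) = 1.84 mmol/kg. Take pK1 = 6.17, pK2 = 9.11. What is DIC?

DIC = 1.92 mmol/kg

CA = [HCO3⁻] + 2[CO3²⁻] = (α₁ + 2α₂)·DIC
At pH 7.38: [H⁺]/K1 = 10^-1.21 = 0.061660, K2/[H⁺] = 10^-1.73 = 0.018621
α₁ = 1/(1 + 0.061660 + 0.018621) = 1/1.0803 = 0.9257; α₂ = α₁·K2/[H⁺] = 0.01724
α₁ + 2α₂ = 0.9602
DIC = CA / (α₁ + 2α₂) = 1.84 / 0.9602 = 1.92 mmol/kg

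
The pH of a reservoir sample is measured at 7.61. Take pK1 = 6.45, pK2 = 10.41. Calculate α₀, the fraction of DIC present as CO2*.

α₀ = 0.0646

α₀ = 1 / (1 + K1/[H⁺] + K1K2/[H⁺]²) = 1 / (1 + 10^+1.16 + 10^-1.64)
   = 1 / (1 + 14.454 + 0.022909) = 1/15.477 = 0.06461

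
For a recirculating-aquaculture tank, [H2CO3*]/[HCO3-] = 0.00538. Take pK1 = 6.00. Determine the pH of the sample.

From K1 = [H⁺][HCO3-]/[H2CO3*]:  pH = pK1 − log₁₀([H2CO3*]/[HCO3-])
log₁₀(0.00538) = -2.269
pH = 6.00 − (-2.269) = 8.27

pH = 8.27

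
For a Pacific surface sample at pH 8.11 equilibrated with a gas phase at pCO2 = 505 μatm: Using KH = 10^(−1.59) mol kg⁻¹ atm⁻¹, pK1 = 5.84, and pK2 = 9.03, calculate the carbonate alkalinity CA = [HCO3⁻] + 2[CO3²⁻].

[CO2*] = KH · pCO2 = 10^(−1.59) × 505×10^-6 = 1.298×10^-5 mol/kg
α₀ = 1/(1 + K1/[H⁺] + K1K2/[H⁺]²) = 1/(1 + 10^+2.27 + 10^+1.35) = 0.004771
DIC = [CO2*]/α₀ = 1.298×10^-5 / 0.004771 = 2.721 mmol/kg
CA = (α₁ + 2α₂)·DIC = (0.8884 + 2×0.1068) × 2.721 = 3.00 mmol/kg

CA = 3.00 mmol/kg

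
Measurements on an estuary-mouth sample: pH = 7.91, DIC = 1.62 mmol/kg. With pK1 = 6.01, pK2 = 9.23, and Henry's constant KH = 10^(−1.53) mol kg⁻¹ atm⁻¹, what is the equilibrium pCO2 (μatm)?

pCO2 = 652 μatm

α₀ = 1 / (1 + K1/[H⁺] + K1K2/[H⁺]²) = 1 / (1 + 10^+1.90 + 10^+0.58)
   = 1 / (1 + 79.433 + 3.8019) = 1/84.235 = 0.01187
[CO2*] = α₀ × DIC = 0.01187 × 1.62 = 0.01923 mmol/kg = 19.23 μmol/kg
pCO2 = [CO2*]/KH = 1.923×10^-5 / 2.951×10^-2 = 652 μatm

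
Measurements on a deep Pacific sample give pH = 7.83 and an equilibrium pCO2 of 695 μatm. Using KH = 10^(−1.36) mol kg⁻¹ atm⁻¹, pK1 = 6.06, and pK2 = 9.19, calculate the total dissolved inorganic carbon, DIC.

DIC = 1.89 mmol/kg

[CO2*] = KH · pCO2 = 10^(−1.36) × 695×10^-6 = 3.034×10^-5 mol/kg
α₀ = 1/(1 + K1/[H⁺] + K1K2/[H⁺]²) = 1/(1 + 10^+1.77 + 10^+0.41) = 0.01601
DIC = [CO2*]/α₀ = 3.034×10^-5 / 0.01601 = 1.89 mmol/kg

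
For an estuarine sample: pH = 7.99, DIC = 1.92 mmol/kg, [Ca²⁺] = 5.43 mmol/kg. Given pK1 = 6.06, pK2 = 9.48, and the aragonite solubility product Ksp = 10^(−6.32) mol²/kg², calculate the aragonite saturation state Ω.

α₂ = 1 / (1 + [H⁺]/K2 + [H⁺]²/(K1K2)) = 1 / (1 + 10^+1.49 + 10^-0.44)
   = 1 / (1 + 30.903 + 0.36308) = 1/32.266 = 0.03099
[CO3²⁻] = α₂ × DIC = 0.03099 × 1.92 = 0.05951 mmol/kg
Ksp = 10^(−6.32) = 4.786×10^-7
Ω = [Ca²⁺][CO3²⁻]/Ksp = (5.43×10^-3)(5.951×10^-5) / 4.786×10^-7 = 0.675

Ω = 0.675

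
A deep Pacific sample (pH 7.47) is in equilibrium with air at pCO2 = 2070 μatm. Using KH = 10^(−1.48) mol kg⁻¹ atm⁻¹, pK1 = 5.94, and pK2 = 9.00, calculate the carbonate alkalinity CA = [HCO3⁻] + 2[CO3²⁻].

[CO2*] = KH · pCO2 = 10^(−1.48) × 2070×10^-6 = 6.854×10^-5 mol/kg
α₀ = 1/(1 + K1/[H⁺] + K1K2/[H⁺]²) = 1/(1 + 10^+1.53 + 10^+0.00) = 0.02787
DIC = [CO2*]/α₀ = 6.854×10^-5 / 0.02787 = 2.460 mmol/kg
CA = (α₁ + 2α₂)·DIC = (0.9443 + 2×0.02787) × 2.460 = 2.46 mmol/kg

CA = 2.46 mmol/kg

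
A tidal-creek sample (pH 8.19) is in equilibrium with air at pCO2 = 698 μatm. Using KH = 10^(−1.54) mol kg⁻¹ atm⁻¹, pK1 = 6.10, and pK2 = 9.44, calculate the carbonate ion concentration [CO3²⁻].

[CO2*] = KH · pCO2 = 10^(−1.54) × 698×10^-6 = 2.013×10^-5 mol/kg
α₀ = 1/(1 + K1/[H⁺] + K1K2/[H⁺]²) = 1/(1 + 10^+2.09 + 10^+0.84) = 0.007637
DIC = [CO2*]/α₀ = 2.013×10^-5 / 0.007637 = 2.636 mmol/kg
[CO3²⁻] = α₂·DIC; α₂ = 0.05283, so [CO3²⁻] = 0.05283 × 2.636 = 0.139 mmol/kg

[CO3²⁻] = 0.139 mmol/kg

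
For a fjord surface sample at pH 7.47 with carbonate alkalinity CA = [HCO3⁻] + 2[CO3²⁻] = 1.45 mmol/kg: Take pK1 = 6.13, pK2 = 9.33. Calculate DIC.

CA = [HCO3⁻] + 2[CO3²⁻] = (α₁ + 2α₂)·DIC
At pH 7.47: [H⁺]/K1 = 10^-1.34 = 0.045709, K2/[H⁺] = 10^-1.86 = 0.013804
α₁ = 1/(1 + 0.045709 + 0.013804) = 1/1.0595 = 0.9438; α₂ = α₁·K2/[H⁺] = 0.01303
α₁ + 2α₂ = 0.9699
DIC = CA / (α₁ + 2α₂) = 1.45 / 0.9699 = 1.50 mmol/kg

DIC = 1.50 mmol/kg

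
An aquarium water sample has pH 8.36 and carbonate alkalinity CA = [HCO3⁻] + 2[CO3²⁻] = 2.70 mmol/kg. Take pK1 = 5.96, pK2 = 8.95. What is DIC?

DIC = 2.25 mmol/kg

CA = [HCO3⁻] + 2[CO3²⁻] = (α₁ + 2α₂)·DIC
At pH 8.36: [H⁺]/K1 = 10^-2.40 = 0.0039811, K2/[H⁺] = 10^-0.59 = 0.25704
α₁ = 1/(1 + 0.0039811 + 0.25704) = 1/1.2610 = 0.7930; α₂ = α₁·K2/[H⁺] = 0.2038
α₁ + 2α₂ = 1.2007
DIC = CA / (α₁ + 2α₂) = 2.70 / 1.2007 = 2.25 mmol/kg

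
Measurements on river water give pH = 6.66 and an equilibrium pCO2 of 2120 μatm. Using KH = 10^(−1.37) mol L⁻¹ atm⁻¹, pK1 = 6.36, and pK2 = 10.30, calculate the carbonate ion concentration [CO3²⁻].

[CO2*] = KH · pCO2 = 10^(−1.37) × 2120×10^-6 = 9.043×10^-5 mol/L
α₀ = 1/(1 + K1/[H⁺] + K1K2/[H⁺]²) = 1/(1 + 10^+0.30 + 10^-3.34) = 0.3338
DIC = [CO2*]/α₀ = 9.043×10^-5 / 0.3338 = 0.2709 mmol/L
[CO3²⁻] = α₂·DIC; α₂ = 0.0001526, so [CO3²⁻] = 0.0001526 × 0.2709 = 4.13×10^-5 mmol/L = 0.0413 μmol/L

[CO3²⁻] = 0.0413 μmol/L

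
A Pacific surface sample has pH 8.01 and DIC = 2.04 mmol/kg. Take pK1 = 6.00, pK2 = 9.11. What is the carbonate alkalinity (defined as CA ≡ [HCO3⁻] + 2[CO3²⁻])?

CA = [HCO3⁻] + 2[CO3²⁻] = (α₁ + 2α₂)·DIC
At pH 8.01: [H⁺]/K1 = 10^-2.01 = 0.0097724, K2/[H⁺] = 10^-1.10 = 0.079433
α₁ = 1/(1 + 0.0097724 + 0.079433) = 1/1.0892 = 0.9181; α₂ = α₁·K2/[H⁺] = 0.07293
α₁ + 2α₂ = 1.0640
CA = 1.0640 × 2.04 = 2.17 mmol/kg

CA = 2.17 mmol/kg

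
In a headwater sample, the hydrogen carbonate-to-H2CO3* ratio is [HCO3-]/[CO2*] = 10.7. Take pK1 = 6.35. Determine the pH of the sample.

pH = 7.38

From K1 = [H⁺][HCO3-]/[CO2*]:  pH = pK1 + log₁₀([HCO3-]/[CO2*])
log₁₀(10.7) = +1.029
pH = 6.35 + (+1.029) = 7.38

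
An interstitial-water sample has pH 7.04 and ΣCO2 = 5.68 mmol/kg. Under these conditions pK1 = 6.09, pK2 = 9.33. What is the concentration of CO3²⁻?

[CO3²⁻] = 0.0261 mmol/kg

α₂ = 1 / (1 + [H⁺]/K2 + [H⁺]²/(K1K2)) = 1 / (1 + 10^+2.29 + 10^+1.34)
   = 1 / (1 + 194.98 + 21.878) = 1/217.86 = 0.004590
[CO3²⁻] = α₂ × DIC = 0.004590 × 5.68 = 0.0261 mmol/kg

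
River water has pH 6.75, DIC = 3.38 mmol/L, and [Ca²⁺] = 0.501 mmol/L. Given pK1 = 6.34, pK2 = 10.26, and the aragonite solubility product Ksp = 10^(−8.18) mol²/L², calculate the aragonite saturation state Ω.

Ω = 0.0570

α₂ = 1 / (1 + [H⁺]/K2 + [H⁺]²/(K1K2)) = 1 / (1 + 10^+3.51 + 10^+3.10)
   = 1 / (1 + 3235.9 + 1258.9) = 1/4495.9 = 0.0002224
[CO3²⁻] = α₂ × DIC = 0.0002224 × 3.38 = 0.0007518 mmol/L = 0.7518 μmol/L
Ksp = 10^(−8.18) = 6.607×10^-9
Ω = [Ca²⁺][CO3²⁻]/Ksp = (0.501×10^-3)(7.518×10^-7) / 6.607×10^-9 = 0.0570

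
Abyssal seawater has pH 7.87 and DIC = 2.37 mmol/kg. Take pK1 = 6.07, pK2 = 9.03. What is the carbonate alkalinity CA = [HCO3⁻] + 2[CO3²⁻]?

CA = [HCO3⁻] + 2[CO3²⁻] = (α₁ + 2α₂)·DIC
At pH 7.87: [H⁺]/K1 = 10^-1.80 = 0.015849, K2/[H⁺] = 10^-1.16 = 0.069183
α₁ = 1/(1 + 0.015849 + 0.069183) = 1/1.0850 = 0.9216; α₂ = α₁·K2/[H⁺] = 0.06376
α₁ + 2α₂ = 1.0492
CA = 1.0492 × 2.37 = 2.49 mmol/kg

CA = 2.49 mmol/kg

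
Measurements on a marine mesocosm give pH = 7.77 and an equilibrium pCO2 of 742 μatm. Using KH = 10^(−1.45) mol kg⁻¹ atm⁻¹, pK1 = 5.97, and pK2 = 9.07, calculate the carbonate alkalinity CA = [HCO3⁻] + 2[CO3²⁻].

CA = 1.83 mmol/kg

[CO2*] = KH · pCO2 = 10^(−1.45) × 742×10^-6 = 2.633×10^-5 mol/kg
α₀ = 1/(1 + K1/[H⁺] + K1K2/[H⁺]²) = 1/(1 + 10^+1.80 + 10^+0.50) = 0.01487
DIC = [CO2*]/α₀ = 2.633×10^-5 / 0.01487 = 1.771 mmol/kg
CA = (α₁ + 2α₂)·DIC = (0.9381 + 2×0.04702) × 1.771 = 1.83 mmol/kg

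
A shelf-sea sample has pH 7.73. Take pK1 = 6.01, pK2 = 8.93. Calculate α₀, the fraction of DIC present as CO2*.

α₀ = 0.0176

α₀ = 1 / (1 + K1/[H⁺] + K1K2/[H⁺]²) = 1 / (1 + 10^+1.72 + 10^+0.52)
   = 1 / (1 + 52.481 + 3.3113) = 1/56.792 = 0.01761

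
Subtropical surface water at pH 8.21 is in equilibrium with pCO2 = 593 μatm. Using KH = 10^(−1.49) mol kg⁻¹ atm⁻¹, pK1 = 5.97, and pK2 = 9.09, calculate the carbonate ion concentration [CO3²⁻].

[CO3²⁻] = 0.440 mmol/kg

[CO2*] = KH · pCO2 = 10^(−1.49) × 593×10^-6 = 1.919×10^-5 mol/kg
α₀ = 1/(1 + K1/[H⁺] + K1K2/[H⁺]²) = 1/(1 + 10^+2.24 + 10^+1.36) = 0.005058
DIC = [CO2*]/α₀ = 1.919×10^-5 / 0.005058 = 3.793 mmol/kg
[CO3²⁻] = α₂·DIC; α₂ = 0.1159, so [CO3²⁻] = 0.1159 × 3.793 = 0.440 mmol/kg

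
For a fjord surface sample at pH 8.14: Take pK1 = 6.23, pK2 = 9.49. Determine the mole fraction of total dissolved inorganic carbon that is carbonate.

α₂ = 0.0423

α₂ = 1 / (1 + [H⁺]/K2 + [H⁺]²/(K1K2)) = 1 / (1 + 10^+1.35 + 10^-0.56)
   = 1 / (1 + 22.387 + 0.27542) = 1/23.663 = 0.04226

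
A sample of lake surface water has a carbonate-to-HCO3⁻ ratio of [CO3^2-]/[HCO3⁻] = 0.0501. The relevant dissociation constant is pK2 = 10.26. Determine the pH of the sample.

From K2 = [H⁺][CO3^2-]/[HCO3⁻]:  pH = pK2 + log₁₀([CO3^2-]/[HCO3⁻])
log₁₀(0.0501) = -1.300
pH = 10.26 + (-1.300) = 8.96

pH = 8.96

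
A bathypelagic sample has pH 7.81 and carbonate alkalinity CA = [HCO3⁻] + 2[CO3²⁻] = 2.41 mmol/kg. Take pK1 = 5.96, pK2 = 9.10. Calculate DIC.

CA = [HCO3⁻] + 2[CO3²⁻] = (α₁ + 2α₂)·DIC
At pH 7.81: [H⁺]/K1 = 10^-1.85 = 0.014125, K2/[H⁺] = 10^-1.29 = 0.051286
α₁ = 1/(1 + 0.014125 + 0.051286) = 1/1.0654 = 0.9386; α₂ = α₁·K2/[H⁺] = 0.04814
α₁ + 2α₂ = 1.0349
DIC = CA / (α₁ + 2α₂) = 2.41 / 1.0349 = 2.33 mmol/kg

DIC = 2.33 mmol/kg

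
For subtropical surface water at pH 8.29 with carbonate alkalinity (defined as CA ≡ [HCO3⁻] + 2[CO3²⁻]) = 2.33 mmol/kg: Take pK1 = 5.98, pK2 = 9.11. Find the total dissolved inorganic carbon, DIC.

DIC = 2.07 mmol/kg

CA = [HCO3⁻] + 2[CO3²⁻] = (α₁ + 2α₂)·DIC
At pH 8.29: [H⁺]/K1 = 10^-2.31 = 0.0048978, K2/[H⁺] = 10^-0.82 = 0.15136
α₁ = 1/(1 + 0.0048978 + 0.15136) = 1/1.1563 = 0.8649; α₂ = α₁·K2/[H⁺] = 0.1309
α₁ + 2α₂ = 1.1267
DIC = CA / (α₁ + 2α₂) = 2.33 / 1.1267 = 2.07 mmol/kg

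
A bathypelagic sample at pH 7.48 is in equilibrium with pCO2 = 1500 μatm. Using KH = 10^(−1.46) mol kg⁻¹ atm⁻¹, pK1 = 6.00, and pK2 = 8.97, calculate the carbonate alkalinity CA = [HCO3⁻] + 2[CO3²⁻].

[CO2*] = KH · pCO2 = 10^(−1.46) × 1500×10^-6 = 5.201×10^-5 mol/kg
α₀ = 1/(1 + K1/[H⁺] + K1K2/[H⁺]²) = 1/(1 + 10^+1.48 + 10^-0.01) = 0.03108
DIC = [CO2*]/α₀ = 5.201×10^-5 / 0.03108 = 1.674 mmol/kg
CA = (α₁ + 2α₂)·DIC = (0.9386 + 2×0.03037) × 1.674 = 1.67 mmol/kg

CA = 1.67 mmol/kg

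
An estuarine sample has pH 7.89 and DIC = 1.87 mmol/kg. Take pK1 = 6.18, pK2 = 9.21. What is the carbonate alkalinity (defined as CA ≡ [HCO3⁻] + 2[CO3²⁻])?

CA = 1.92 mmol/kg

CA = [HCO3⁻] + 2[CO3²⁻] = (α₁ + 2α₂)·DIC
At pH 7.89: [H⁺]/K1 = 10^-1.71 = 0.019498, K2/[H⁺] = 10^-1.32 = 0.047863
α₁ = 1/(1 + 0.019498 + 0.047863) = 1/1.0674 = 0.9369; α₂ = α₁·K2/[H⁺] = 0.04484
α₁ + 2α₂ = 1.0266
CA = 1.0266 × 1.87 = 1.92 mmol/kg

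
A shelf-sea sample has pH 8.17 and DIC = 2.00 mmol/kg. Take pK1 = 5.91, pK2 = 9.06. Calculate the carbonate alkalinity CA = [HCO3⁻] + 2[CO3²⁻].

CA = [HCO3⁻] + 2[CO3²⁻] = (α₁ + 2α₂)·DIC
At pH 8.17: [H⁺]/K1 = 10^-2.26 = 0.0054954, K2/[H⁺] = 10^-0.89 = 0.12882
α₁ = 1/(1 + 0.0054954 + 0.12882) = 1/1.1343 = 0.8816; α₂ = α₁·K2/[H⁺] = 0.1136
α₁ + 2α₂ = 1.1087
CA = 1.1087 × 2.00 = 2.22 mmol/kg

CA = 2.22 mmol/kg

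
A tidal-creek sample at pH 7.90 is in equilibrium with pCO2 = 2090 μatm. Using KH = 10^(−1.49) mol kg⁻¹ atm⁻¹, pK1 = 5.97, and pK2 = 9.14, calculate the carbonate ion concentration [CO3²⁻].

[CO2*] = KH · pCO2 = 10^(−1.49) × 2090×10^-6 = 6.763×10^-5 mol/kg
α₀ = 1/(1 + K1/[H⁺] + K1K2/[H⁺]²) = 1/(1 + 10^+1.93 + 10^+0.69) = 0.01099
DIC = [CO2*]/α₀ = 6.763×10^-5 / 0.01099 = 6.155 mmol/kg
[CO3²⁻] = α₂·DIC; α₂ = 0.05381, so [CO3²⁻] = 0.05381 × 6.155 = 0.331 mmol/kg

[CO3²⁻] = 0.331 mmol/kg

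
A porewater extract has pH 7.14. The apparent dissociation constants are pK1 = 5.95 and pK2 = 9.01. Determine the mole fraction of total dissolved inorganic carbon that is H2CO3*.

α₀ = 1 / (1 + K1/[H⁺] + K1K2/[H⁺]²) = 1 / (1 + 10^+1.19 + 10^-0.68)
   = 1 / (1 + 15.488 + 0.20893) = 1/16.697 = 0.05989

α₀ = 0.0599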